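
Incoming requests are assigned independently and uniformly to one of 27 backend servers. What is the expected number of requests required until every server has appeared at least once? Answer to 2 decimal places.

105.07

The wait to go from k to k+1 distinct servers is geometric with mean 27/(27-k).
E[T] = 27/27 + 27/26 + 27/25 + ... + 27/2 + 27/1 = 27·H_{27}.
H_{27} = 3.891, so E[T] = 105.069.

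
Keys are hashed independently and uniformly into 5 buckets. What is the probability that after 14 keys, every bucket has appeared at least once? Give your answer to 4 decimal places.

0.7879

Let A_i be the event that bucket i is missing after 14 keys. By inclusion–exclusion on the A_i,
P(all seen) = Σ_{j=0}^{5} (-1)^j C(5,j)((5-j)/5)^14
= 1.00000 - 0.21990 + 0.00784 - 0.00003 + 0.00000 - 0.00000
= 0.78791.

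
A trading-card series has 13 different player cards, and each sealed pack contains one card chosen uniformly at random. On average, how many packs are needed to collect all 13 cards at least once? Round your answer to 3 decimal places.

Split into phases: going from k distinct to k+1 distinct takes on average 13/(13-k) packs.
E[T] = 13/13 + 13/12 + 13/11 + ... + 13/2 + 13/1 = 13·H_{13}.
H_{13} = 3.1801, so E[T] = 41.3417.

41.342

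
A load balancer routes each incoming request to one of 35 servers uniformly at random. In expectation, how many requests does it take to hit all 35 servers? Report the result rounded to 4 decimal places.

Split into phases: going from k distinct to k+1 distinct takes on average 35/(35-k) requests.
E[T] = 35/35 + 35/34 + 35/33 + ... + 35/2 + 35/1 = 35·H_{35}.
H_{35} = 4.14678, so E[T] = 145.13735.

145.1373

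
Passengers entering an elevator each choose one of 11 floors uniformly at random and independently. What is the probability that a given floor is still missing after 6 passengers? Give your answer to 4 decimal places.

0.5645

On each passenger the fixed floor fails to appear with probability 10/11.
P(still missing after 6) = (10/11)^6 = 0.56447.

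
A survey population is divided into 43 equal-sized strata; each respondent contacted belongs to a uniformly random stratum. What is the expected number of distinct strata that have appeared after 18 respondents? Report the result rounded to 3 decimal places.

For each stratum, P(seen in 18 respondents) = 1 - (42/43)^18 = 0.3453.
By linearity of expectation, E[distinct seen] = 43·(1 - (42/43)^18) = 14.8471.

14.847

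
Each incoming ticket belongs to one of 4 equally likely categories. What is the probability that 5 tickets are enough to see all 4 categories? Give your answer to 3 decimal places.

Let A_i be the event that category i is missing after 5 tickets. By inclusion–exclusion on the A_i,
P(all seen) = Σ_{j=0}^{4} (-1)^j C(4,j)((4-j)/4)^5
= 1.0000 - 0.9492 + 0.1875 - 0.0039 + 0.0000
= 0.2344.

0.234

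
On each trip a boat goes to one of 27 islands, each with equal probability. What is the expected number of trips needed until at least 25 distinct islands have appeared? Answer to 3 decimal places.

64.569

With k distinct islands already seen, the next new one arrives after an expected 27/(27-k) trips.
Sum over k = 0,...,24: E = 27/27 + 27/26 + 27/25 + ... + 27/4 + 27/3 = 64.5693.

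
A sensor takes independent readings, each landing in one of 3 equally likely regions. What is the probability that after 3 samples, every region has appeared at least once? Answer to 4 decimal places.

0.2222

By inclusion–exclusion over which regions are missing,
P(all seen) = Σ_{j=0}^{3} (-1)^j C(3,j)((3-j)/3)^3
= 1.00000 - 0.88889 + 0.11111 - 0.00000
= 0.22222.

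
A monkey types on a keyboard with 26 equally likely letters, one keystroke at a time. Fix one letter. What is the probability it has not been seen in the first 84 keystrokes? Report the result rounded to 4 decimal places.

Each keystroke misses the fixed letter with probability (26-1)/26 = 25/26, independently.
P(still missing after 84) = (25/26)^84 = 0.03709.

0.0371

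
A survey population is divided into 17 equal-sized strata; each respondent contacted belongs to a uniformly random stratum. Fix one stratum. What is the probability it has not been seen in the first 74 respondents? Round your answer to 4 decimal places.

Each respondent misses the fixed stratum with probability (17-1)/17 = 16/17, independently.
P(still missing after 74) = (16/17)^74 = 0.01126.

0.0113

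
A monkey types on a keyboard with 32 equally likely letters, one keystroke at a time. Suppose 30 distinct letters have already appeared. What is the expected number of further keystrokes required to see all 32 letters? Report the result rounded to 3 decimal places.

From k distinct to k+1 distinct takes on average 32/(32-k) keystrokes.
Sum over k = 30,...,31: E = 32/2 + 32/1 = 48.0000.

48.000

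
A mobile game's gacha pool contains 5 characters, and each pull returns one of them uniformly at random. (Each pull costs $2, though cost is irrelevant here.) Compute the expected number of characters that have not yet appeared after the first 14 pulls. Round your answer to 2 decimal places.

0.22

For each character, P(unseen after 14) = (4/5)^14 = 0.044.
By linearity of expectation, E[unseen] = 5·(4/5)^14 = 0.220.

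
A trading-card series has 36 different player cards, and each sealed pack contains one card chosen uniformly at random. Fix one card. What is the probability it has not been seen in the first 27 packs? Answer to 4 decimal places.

0.4674

Each pack misses the fixed card with probability (36-1)/36 = 35/36, independently.
P(still missing after 27) = (35/36)^27 = 0.46738.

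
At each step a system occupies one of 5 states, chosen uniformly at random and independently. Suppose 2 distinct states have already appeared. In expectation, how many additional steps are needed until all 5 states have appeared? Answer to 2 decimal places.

From k distinct to k+1 distinct takes on average 5/(5-k) steps.
Sum over k = 2,...,4: E = 5/3 + 5/2 + 5/1 = 9.167.

9.17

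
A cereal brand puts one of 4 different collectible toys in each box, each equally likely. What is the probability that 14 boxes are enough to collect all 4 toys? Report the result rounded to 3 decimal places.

By inclusion–exclusion over which toys are missing,
P(all seen) = Σ_{j=0}^{4} (-1)^j C(4,j)((4-j)/4)^14
= 1.0000 - 0.0713 + 0.0004 - 0.0000 + 0.0000
= 0.9291.

0.929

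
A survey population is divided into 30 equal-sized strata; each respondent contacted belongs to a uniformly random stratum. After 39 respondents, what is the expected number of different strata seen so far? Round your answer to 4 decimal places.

For each stratum, P(seen in 39 respondents) = 1 - (29/30)^39 = 0.73344.
By linearity of expectation, E[distinct seen] = 30·(1 - (29/30)^39) = 22.00324.

22.0032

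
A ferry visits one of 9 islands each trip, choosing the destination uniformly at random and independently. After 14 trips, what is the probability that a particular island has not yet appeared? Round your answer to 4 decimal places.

Each trip misses the fixed island with probability (9-1)/9 = 8/9, independently.
P(still missing after 14) = (8/9)^14 = 0.19225.

0.1922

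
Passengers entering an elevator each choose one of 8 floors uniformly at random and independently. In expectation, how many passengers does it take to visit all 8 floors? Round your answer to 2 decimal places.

21.74

The wait to go from k to k+1 distinct floors is geometric with mean 8/(8-k).
E[T] = 8/8 + 8/7 + 8/6 + ... + 8/2 + 8/1 = 8·H_{8}.
H_{8} = 2.718, so E[T] = 21.743.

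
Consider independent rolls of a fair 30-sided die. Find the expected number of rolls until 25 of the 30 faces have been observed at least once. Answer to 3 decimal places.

Going from k to k+1 distinct takes a geometric number of rolls with mean 30/(30-k).
Sum over k = 0,...,24: E = 30/30 + 30/29 + 30/28 + ... + 30/7 + 30/6 = 51.3496.

51.350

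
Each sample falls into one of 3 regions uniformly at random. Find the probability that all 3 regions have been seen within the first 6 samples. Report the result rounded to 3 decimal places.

Let A_i be the event that region i is missing after 6 samples. By inclusion–exclusion on the A_i,
P(all seen) = Σ_{j=0}^{3} (-1)^j C(3,j)((3-j)/3)^6
= 1.0000 - 0.2634 + 0.0041 - 0.0000
= 0.7407.

0.741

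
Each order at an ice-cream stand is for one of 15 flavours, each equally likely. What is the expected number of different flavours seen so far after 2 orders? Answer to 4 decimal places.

For each flavour, P(seen in 2 orders) = 1 - (14/15)^2 = 0.12889.
By linearity of expectation, E[distinct seen] = 15·(1 - (14/15)^2) = 1.93333.

1.9333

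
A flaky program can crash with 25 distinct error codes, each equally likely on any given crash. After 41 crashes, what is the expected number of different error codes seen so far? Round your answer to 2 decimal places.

For each error code, P(seen in 41 crashes) = 1 - (24/25)^41 = 0.812.
By linearity of expectation, E[distinct seen] = 25·(1 - (24/25)^41) = 20.311.

20.31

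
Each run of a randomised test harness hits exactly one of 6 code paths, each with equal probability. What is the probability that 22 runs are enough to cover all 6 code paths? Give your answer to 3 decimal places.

Let A_i be the event that code path i is missing after 22 runs. By inclusion–exclusion on the A_i,
P(all seen) = Σ_{j=0}^{6} (-1)^j C(6,j)((6-j)/6)^22
= 1.0000 - 0.1087 + 0.0020 - 0.0000 + 0.0000 - 0.0000 + 0.0000
= 0.8933.

0.893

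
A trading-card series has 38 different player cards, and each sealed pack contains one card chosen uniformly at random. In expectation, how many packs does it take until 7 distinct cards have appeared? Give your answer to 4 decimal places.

Going from k to k+1 distinct takes a geometric number of packs with mean 38/(38-k).
Sum over k = 0,...,6: E = 38/38 + 38/37 + 38/36 + ... + 38/33 + 38/32 = 7.62496.

7.6250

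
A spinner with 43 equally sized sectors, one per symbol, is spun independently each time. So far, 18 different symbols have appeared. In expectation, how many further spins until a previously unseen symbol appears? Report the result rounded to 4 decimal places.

The number of spins until the next new symbol is geometric with success probability 25/43, so its mean is 43/25.
E = 43/25 = 1.72000.

1.7200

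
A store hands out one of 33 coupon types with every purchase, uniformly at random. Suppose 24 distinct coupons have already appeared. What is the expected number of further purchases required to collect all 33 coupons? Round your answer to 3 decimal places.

With k distinct coupons already seen, the next new one takes an expected 33/(33-k) purchases.
Sum over k = 24,...,32: E = 33/9 + 33/8 + 33/7 + ... + 33/2 + 33/1 = 93.3560.

93.356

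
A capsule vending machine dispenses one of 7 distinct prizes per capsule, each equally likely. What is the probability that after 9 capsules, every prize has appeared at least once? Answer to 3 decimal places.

Let A_i be the event that prize i is missing after 9 capsules. By inclusion–exclusion on the A_i,
P(all seen) = Σ_{j=0}^{7} (-1)^j C(7,j)((7-j)/7)^9
= 1.0000 - 1.7481 + 1.0164 - 0.2274 + 0.0171 - 0.0003 + 0.0000 - 0.0000
= 0.0577.

0.058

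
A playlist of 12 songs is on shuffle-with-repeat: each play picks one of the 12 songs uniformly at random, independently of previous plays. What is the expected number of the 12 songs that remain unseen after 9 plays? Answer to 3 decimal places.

For each song, P(unseen after 9) = (11/12)^9 = 0.4570.
By linearity of expectation, E[unseen] = 12·(11/12)^9 = 5.4838.

5.484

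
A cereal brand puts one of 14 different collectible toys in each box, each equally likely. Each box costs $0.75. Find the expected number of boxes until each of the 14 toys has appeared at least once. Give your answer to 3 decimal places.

Split into phases: going from k distinct to k+1 distinct takes on average 14/(14-k) boxes.
E[T] = 14/14 + 14/13 + 14/12 + ... + 14/2 + 14/1 = 14·H_{14}.
H_{14} = 3.2516, so E[T] = 45.5219.

45.522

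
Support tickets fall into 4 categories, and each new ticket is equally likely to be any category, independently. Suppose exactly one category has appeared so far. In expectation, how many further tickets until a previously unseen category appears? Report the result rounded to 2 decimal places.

1.33

The number of tickets until the next new category is geometric with success probability 3/4, so its mean is 4/3.
E = 4/3 = 1.333.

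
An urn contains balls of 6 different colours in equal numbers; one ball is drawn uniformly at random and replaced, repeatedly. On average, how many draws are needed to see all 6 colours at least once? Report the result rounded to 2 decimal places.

14.70

After k distinct colours have appeared, the next draw gives a new one with probability (6-k)/6, so the expected wait for the (k+1)-th is 6/(6-k).
E[T] = 6/6 + 6/5 + 6/4 + 6/3 + 6/2 + 6/1 = 6·H_{6}.
H_{6} = 2.450, so E[T] = 14.700.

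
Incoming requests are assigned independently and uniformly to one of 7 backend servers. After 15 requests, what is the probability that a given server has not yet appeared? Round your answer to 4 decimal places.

Each request misses the fixed server with probability (7-1)/7 = 6/7, independently.
P(still missing after 15) = (6/7)^15 = 0.09904.

0.0990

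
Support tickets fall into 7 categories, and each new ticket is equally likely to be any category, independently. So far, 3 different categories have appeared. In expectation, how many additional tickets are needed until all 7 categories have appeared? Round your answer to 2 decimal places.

The wait to go from k to k+1 distinct categories is geometric with mean 7/(7-k).
Sum over k = 3,...,6: E = 7/4 + 7/3 + 7/2 + 7/1 = 14.583.

14.58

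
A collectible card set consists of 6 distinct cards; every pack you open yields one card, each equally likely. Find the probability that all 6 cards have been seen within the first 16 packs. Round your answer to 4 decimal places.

0.6980

By inclusion–exclusion over which cards are missing,
P(all seen) = Σ_{j=0}^{6} (-1)^j C(6,j)((6-j)/6)^16
= 1.00000 - 0.32453 + 0.02284 - 0.00031 + 0.00000 - 0.00000 + 0.00000
= 0.69800.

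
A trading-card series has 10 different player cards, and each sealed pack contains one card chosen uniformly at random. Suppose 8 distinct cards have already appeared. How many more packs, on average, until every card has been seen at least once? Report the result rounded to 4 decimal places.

15.0000

With k distinct cards already seen, the next new one takes an expected 10/(10-k) packs.
Sum over k = 8,...,9: E = 10/2 + 10/1 = 15.00000.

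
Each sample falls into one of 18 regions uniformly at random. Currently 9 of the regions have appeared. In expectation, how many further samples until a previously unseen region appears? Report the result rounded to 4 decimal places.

The number of samples until the next new region is geometric with success probability 9/18, so its mean is 18/9.
E = 18/9 = 2.00000.

2.0000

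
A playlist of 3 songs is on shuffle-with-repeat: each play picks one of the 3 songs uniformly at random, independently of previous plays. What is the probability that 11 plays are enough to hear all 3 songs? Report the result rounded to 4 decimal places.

By inclusion–exclusion over which songs are missing,
P(all seen) = Σ_{j=0}^{3} (-1)^j C(3,j)((3-j)/3)^11
= 1.00000 - 0.03468 + 0.00002 - 0.00000
= 0.96533.

0.9653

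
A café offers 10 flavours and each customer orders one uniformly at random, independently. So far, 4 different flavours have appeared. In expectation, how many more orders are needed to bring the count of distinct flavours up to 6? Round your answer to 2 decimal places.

3.67

From k distinct to k+1 distinct takes on average 10/(10-k) orders.
Sum over k = 4,...,5: E = 10/6 + 10/5 = 3.667.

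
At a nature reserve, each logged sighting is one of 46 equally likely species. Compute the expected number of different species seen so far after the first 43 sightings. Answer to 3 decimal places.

28.122

For each species, P(seen in 43 sightings) = 1 - (45/46)^43 = 0.6114.
By linearity of expectation, E[distinct seen] = 46·(1 - (45/46)^43) = 28.1224.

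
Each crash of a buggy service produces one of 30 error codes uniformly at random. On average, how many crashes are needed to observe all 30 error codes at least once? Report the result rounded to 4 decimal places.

119.8496

After k distinct error codes have appeared, the next crash gives a new one with probability (30-k)/30, so the expected wait for the (k+1)-th is 30/(30-k).
E[T] = 30/30 + 30/29 + 30/28 + ... + 30/2 + 30/1 = 30·H_{30}.
H_{30} = 3.99499, so E[T] = 119.84961.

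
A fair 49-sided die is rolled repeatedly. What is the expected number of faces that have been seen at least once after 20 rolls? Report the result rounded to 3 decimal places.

16.559

For each face, P(seen in 20 rolls) = 1 - (48/49)^20 = 0.3379.
By linearity of expectation, E[distinct seen] = 49·(1 - (48/49)^20) = 16.5586.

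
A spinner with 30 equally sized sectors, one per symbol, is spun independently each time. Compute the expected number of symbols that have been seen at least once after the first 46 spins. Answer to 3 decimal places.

For each symbol, P(seen in 46 spins) = 1 - (29/30)^46 = 0.7898.
By linearity of expectation, E[distinct seen] = 30·(1 - (29/30)^46) = 23.6926.

23.693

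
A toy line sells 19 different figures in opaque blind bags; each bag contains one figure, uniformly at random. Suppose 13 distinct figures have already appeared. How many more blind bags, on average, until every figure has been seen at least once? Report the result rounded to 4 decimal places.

From k distinct to k+1 distinct takes on average 19/(19-k) blind bags.
Sum over k = 13,...,18: E = 19/6 + 19/5 + 19/4 + 19/3 + 19/2 + 19/1 = 46.55000.

46.5500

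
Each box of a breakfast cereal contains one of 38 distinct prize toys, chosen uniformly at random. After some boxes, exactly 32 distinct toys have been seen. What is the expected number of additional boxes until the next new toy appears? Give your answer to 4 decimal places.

The number of boxes until the next new toy is geometric with success probability 6/38, so its mean is 38/6.
E = 38/6 = 6.33333.

6.3333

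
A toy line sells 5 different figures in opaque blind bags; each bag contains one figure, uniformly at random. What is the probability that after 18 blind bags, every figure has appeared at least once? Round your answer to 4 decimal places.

By inclusion–exclusion over which figures are missing,
P(all seen) = Σ_{j=0}^{5} (-1)^j C(5,j)((5-j)/5)^18
= 1.00000 - 0.09007 + 0.00102 - 0.00000 + 0.00000 - 0.00000
= 0.91094.

0.9109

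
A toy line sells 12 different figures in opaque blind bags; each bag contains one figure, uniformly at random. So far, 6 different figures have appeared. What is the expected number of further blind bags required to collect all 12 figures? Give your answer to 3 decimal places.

With k distinct figures already seen, the next new one takes an expected 12/(12-k) blind bags.
Sum over k = 6,...,11: E = 12/6 + 12/5 + 12/4 + 12/3 + 12/2 + 12/1 = 29.4000.

29.400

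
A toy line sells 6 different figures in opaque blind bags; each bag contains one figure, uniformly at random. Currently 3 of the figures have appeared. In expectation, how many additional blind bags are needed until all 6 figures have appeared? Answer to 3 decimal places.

From k distinct to k+1 distinct takes on average 6/(6-k) blind bags.
Sum over k = 3,...,5: E = 6/3 + 6/2 + 6/1 = 11.0000.

11.000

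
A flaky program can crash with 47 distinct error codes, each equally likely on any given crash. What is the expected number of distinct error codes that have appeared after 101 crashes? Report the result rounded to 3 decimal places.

For each error code, P(seen in 101 crashes) = 1 - (46/47)^101 = 0.8861.
By linearity of expectation, E[distinct seen] = 47·(1 - (46/47)^101) = 41.6451.

41.645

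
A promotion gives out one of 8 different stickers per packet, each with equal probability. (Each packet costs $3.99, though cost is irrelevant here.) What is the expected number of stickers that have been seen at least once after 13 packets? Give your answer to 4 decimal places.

For each sticker, P(seen in 13 packets) = 1 - (7/8)^13 = 0.82376.
By linearity of expectation, E[distinct seen] = 8·(1 - (7/8)^13) = 6.59008.

6.5901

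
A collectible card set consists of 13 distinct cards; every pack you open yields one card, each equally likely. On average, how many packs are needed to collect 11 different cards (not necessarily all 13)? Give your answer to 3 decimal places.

Going from k to k+1 distinct takes a geometric number of packs with mean 13/(13-k).
Sum over k = 0,...,10: E = 13/13 + 13/12 + 13/11 + ... + 13/4 + 13/3 = 21.8417.

21.842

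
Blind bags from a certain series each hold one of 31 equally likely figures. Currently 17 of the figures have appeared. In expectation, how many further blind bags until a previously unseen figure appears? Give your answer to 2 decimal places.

2.21

The number of blind bags until the next new figure is geometric with success probability 14/31, so its mean is 31/14.
E = 31/14 = 2.214.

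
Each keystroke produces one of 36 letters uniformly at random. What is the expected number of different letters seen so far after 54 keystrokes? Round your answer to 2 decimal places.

For each letter, P(seen in 54 keystrokes) = 1 - (35/36)^54 = 0.782.
By linearity of expectation, E[distinct seen] = 36·(1 - (35/36)^54) = 28.136.

28.14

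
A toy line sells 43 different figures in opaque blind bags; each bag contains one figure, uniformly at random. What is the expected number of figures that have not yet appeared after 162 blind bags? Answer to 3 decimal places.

0.951

For each figure, P(unseen after 162) = (42/43)^162 = 0.0221.
By linearity of expectation, E[unseen] = 43·(42/43)^162 = 0.9505.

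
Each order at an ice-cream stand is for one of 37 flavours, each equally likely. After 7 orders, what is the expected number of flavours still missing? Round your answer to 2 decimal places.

30.54

For each flavour, P(unseen after 7) = (36/37)^7 = 0.825.
By linearity of expectation, E[unseen] = 37·(36/37)^7 = 30.543.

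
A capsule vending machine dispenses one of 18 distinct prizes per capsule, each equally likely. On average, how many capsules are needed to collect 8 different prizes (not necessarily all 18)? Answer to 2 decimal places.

10.19

Going from k to k+1 distinct takes a geometric number of capsules with mean 18/(18-k).
Sum over k = 0,...,7: E = 18/18 + 18/17 + 18/16 + ... + 18/12 + 18/11 = 10.191.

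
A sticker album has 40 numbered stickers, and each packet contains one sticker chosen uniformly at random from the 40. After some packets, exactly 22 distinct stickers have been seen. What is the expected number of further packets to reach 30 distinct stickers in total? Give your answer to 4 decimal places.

22.6456

From k distinct to k+1 distinct takes on average 40/(40-k) packets.
Sum over k = 22,...,29: E = 40/18 + 40/17 + 40/16 + ... + 40/12 + 40/11 = 22.64559.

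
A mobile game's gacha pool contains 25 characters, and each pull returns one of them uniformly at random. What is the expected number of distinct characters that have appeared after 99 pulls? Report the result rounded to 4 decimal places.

24.5607

For each character, P(seen in 99 pulls) = 1 - (24/25)^99 = 0.98243.
By linearity of expectation, E[distinct seen] = 25·(1 - (24/25)^99) = 24.56067.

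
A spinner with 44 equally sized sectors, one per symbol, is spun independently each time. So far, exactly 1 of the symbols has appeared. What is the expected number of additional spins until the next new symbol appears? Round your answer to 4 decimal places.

The number of spins until the next new symbol is geometric with success probability 43/44, so its mean is 44/43.
E = 44/43 = 1.02326.

1.0233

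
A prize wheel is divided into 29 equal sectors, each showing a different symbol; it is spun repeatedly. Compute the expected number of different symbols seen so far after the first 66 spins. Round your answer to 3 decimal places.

26.139

For each symbol, P(seen in 66 spins) = 1 - (28/29)^66 = 0.9013.
By linearity of expectation, E[distinct seen] = 29·(1 - (28/29)^66) = 26.1387.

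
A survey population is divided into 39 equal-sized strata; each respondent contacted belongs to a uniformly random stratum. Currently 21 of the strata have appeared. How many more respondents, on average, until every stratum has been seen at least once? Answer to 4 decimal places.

136.3092

From k distinct to k+1 distinct takes on average 39/(39-k) respondents.
Sum over k = 21,...,38: E = 39/18 + 39/17 + 39/16 + ... + 39/2 + 39/1 = 136.30922.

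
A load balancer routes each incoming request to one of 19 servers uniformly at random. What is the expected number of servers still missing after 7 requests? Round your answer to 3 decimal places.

13.013

For each server, P(unseen after 7) = (18/19)^7 = 0.6849.
By linearity of expectation, E[unseen] = 19·(18/19)^7 = 13.0133.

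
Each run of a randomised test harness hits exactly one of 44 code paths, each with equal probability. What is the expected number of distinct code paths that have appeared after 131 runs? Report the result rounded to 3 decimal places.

For each code path, P(seen in 131 runs) = 1 - (43/44)^131 = 0.9508.
By linearity of expectation, E[distinct seen] = 44·(1 - (43/44)^131) = 41.8347.

41.835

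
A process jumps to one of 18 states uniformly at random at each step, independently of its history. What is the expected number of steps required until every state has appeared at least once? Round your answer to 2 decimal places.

62.91

After k distinct states have appeared, the next step gives a new one with probability (18-k)/18, so the expected wait for the (k+1)-th is 18/(18-k).
E[T] = 18/18 + 18/17 + 18/16 + ... + 18/2 + 18/1 = 18·H_{18}.
H_{18} = 3.495, so E[T] = 62.912.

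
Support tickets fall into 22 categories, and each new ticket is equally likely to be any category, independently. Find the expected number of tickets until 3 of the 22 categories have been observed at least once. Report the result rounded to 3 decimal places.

With k distinct categories already seen, the next new one arrives after an expected 22/(22-k) tickets.
Sum over k = 0,...,2: E = 22/22 + 22/21 + 22/20 = 3.1476.

3.148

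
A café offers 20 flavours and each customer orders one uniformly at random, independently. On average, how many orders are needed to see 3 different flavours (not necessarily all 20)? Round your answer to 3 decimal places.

3.164

Going from k to k+1 distinct takes a geometric number of orders with mean 20/(20-k).
Sum over k = 0,...,2: E = 20/20 + 20/19 + 20/18 = 3.1637.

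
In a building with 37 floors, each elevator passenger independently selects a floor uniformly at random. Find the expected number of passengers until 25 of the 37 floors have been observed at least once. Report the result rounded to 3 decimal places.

40.640

With k distinct floors already seen, the next new one arrives after an expected 37/(37-k) passengers.
Sum over k = 0,...,24: E = 37/37 + 37/36 + 37/35 + ... + 37/14 + 37/13 = 40.6399.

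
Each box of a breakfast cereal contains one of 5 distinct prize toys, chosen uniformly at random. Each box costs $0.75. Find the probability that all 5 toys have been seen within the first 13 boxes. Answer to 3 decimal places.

0.738

By inclusion–exclusion over which toys are missing,
P(all seen) = Σ_{j=0}^{5} (-1)^j C(5,j)((5-j)/5)^13
= 1.0000 - 0.2749 + 0.0131 - 0.0001 + 0.0000 - 0.0000
= 0.7381.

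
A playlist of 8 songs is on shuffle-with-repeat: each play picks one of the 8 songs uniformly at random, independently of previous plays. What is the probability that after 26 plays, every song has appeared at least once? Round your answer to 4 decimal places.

By inclusion–exclusion over which songs are missing,
P(all seen) = Σ_{j=0}^{8} (-1)^j C(8,j)((8-j)/8)^26
= 1.00000 - 0.24848 + 0.01580 - 0.00028 + 0.00000 - 0.00000 + 0.00000 - 0.00000 + 0.00000
= 0.76704.

0.7670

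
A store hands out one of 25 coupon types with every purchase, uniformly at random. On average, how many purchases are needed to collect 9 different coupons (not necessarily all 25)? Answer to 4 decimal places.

10.8807

Going from k to k+1 distinct takes a geometric number of purchases with mean 25/(25-k).
Sum over k = 0,...,8: E = 25/25 + 25/24 + 25/23 + ... + 25/18 + 25/17 = 10.88073.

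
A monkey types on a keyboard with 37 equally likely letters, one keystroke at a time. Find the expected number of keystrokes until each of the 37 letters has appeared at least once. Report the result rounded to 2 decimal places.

After k distinct letters have appeared, the next keystroke gives a new one with probability (37-k)/37, so the expected wait for the (k+1)-th is 37/(37-k).
E[T] = 37/37 + 37/36 + 37/35 + ... + 37/2 + 37/1 = 37·H_{37}.
H_{37} = 4.202, so E[T] = 155.459.

155.46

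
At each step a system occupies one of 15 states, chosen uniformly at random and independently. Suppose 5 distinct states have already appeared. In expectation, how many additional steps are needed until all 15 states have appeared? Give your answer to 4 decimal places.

With k distinct states already seen, the next new one takes an expected 15/(15-k) steps.
Sum over k = 5,...,14: E = 15/10 + 15/9 + 15/8 + ... + 15/2 + 15/1 = 43.93452.

43.9345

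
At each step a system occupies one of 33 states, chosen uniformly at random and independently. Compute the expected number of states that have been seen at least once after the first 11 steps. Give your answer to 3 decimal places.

For each state, P(seen in 11 steps) = 1 - (32/33)^11 = 0.2872.
By linearity of expectation, E[distinct seen] = 33·(1 - (32/33)^11) = 9.4760.

9.476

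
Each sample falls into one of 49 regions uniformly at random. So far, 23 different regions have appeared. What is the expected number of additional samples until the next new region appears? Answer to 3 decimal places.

Each sample yields a new region with probability (49-23)/49 = 26/49, so the wait is geometric with mean 49/26.
E = 49/26 = 1.8846.

1.885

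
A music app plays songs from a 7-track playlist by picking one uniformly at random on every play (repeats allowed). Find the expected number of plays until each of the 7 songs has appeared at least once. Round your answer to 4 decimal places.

Split into phases: going from k distinct to k+1 distinct takes on average 7/(7-k) plays.
E[T] = 7/7 + 7/6 + 7/5 + ... + 7/2 + 7/1 = 7·H_{7}.
H_{7} = 2.59286, so E[T] = 18.15000.

18.1500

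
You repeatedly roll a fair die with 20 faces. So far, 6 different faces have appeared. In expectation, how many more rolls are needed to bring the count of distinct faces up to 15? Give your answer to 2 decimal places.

19.36

From k distinct to k+1 distinct takes on average 20/(20-k) rolls.
Sum over k = 6,...,14: E = 20/14 + 20/13 + 20/12 + ... + 20/7 + 20/6 = 19.365.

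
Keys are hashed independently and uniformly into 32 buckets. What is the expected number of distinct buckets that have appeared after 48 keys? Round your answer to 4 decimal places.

For each bucket, P(seen in 48 keys) = 1 - (31/32)^48 = 0.78215.
By linearity of expectation, E[distinct seen] = 32·(1 - (31/32)^48) = 25.02872.

25.0287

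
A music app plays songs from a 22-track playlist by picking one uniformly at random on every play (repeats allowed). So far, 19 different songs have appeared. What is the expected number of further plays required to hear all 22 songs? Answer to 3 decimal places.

40.333

With k distinct songs already seen, the next new one takes an expected 22/(22-k) plays.
Sum over k = 19,...,21: E = 22/3 + 22/2 + 22/1 = 40.3333.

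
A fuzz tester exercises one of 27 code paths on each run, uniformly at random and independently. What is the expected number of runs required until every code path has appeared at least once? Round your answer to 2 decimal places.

105.07

The wait to go from k to k+1 distinct code paths is geometric with mean 27/(27-k).
E[T] = 27/27 + 27/26 + 27/25 + ... + 27/2 + 27/1 = 27·H_{27}.
H_{27} = 3.891, so E[T] = 105.069.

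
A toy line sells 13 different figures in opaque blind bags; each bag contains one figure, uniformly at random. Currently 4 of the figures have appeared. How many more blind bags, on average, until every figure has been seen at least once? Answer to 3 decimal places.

36.777

From k distinct to k+1 distinct takes on average 13/(13-k) blind bags.
Sum over k = 4,...,12: E = 13/9 + 13/8 + 13/7 + ... + 13/2 + 13/1 = 36.7766.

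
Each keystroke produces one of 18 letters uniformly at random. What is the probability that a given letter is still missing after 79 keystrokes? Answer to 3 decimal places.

Each keystroke misses the fixed letter with probability (18-1)/18 = 17/18, independently.
P(still missing after 79) = (17/18)^79 = 0.0109.

0.011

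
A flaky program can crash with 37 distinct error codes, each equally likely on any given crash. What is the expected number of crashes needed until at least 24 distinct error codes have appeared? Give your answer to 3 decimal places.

37.794

With k distinct error codes already seen, the next new one arrives after an expected 37/(37-k) crashes.
Sum over k = 0,...,23: E = 37/37 + 37/36 + 37/35 + ... + 37/15 + 37/14 = 37.7937.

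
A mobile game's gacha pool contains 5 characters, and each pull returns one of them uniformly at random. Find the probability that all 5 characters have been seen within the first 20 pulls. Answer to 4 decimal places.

0.9427

Let A_i be the event that character i is missing after 20 pulls. By inclusion–exclusion on the A_i,
P(all seen) = Σ_{j=0}^{5} (-1)^j C(5,j)((5-j)/5)^20
= 1.00000 - 0.05765 + 0.00037 - 0.00000 + 0.00000 - 0.00000
= 0.94272.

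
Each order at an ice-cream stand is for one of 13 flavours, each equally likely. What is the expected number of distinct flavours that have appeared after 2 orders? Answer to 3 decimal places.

For each flavour, P(seen in 2 orders) = 1 - (12/13)^2 = 0.1479.
By linearity of expectation, E[distinct seen] = 13·(1 - (12/13)^2) = 1.9231.

1.923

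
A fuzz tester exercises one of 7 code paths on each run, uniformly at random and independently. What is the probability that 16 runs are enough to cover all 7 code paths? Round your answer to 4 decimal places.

Let A_i be the event that code path i is missing after 16 runs. By inclusion–exclusion on the A_i,
P(all seen) = Σ_{j=0}^{7} (-1)^j C(7,j)((7-j)/7)^16
= 1.00000 - 0.59422 + 0.09642 - 0.00452 + 0.00005 - 0.00000 + 0.00000 - 0.00000
= 0.49772.

0.4977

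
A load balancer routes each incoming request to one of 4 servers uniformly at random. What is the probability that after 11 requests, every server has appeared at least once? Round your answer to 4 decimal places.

Let A_i be the event that server i is missing after 11 requests. By inclusion–exclusion on the A_i,
P(all seen) = Σ_{j=0}^{4} (-1)^j C(4,j)((4-j)/4)^11
= 1.00000 - 0.16894 + 0.00293 - 0.00000 + 0.00000
= 0.83399.

0.8340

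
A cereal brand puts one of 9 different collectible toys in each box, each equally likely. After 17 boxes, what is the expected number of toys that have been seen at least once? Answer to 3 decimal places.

For each toy, P(seen in 17 boxes) = 1 - (8/9)^17 = 0.8650.
By linearity of expectation, E[distinct seen] = 9·(1 - (8/9)^17) = 7.7848.

7.785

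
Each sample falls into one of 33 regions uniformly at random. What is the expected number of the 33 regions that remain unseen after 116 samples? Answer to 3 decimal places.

For each region, P(unseen after 116) = (32/33)^116 = 0.0282.
By linearity of expectation, E[unseen] = 33·(32/33)^116 = 0.9296.

0.930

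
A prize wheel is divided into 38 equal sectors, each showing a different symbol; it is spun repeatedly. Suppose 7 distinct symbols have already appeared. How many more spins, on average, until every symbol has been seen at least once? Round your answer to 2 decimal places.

With k distinct symbols already seen, the next new one takes an expected 38/(38-k) spins.
Sum over k = 7,...,37: E = 38/31 + 38/30 + 38/29 + ... + 38/2 + 38/1 = 153.035.

153.04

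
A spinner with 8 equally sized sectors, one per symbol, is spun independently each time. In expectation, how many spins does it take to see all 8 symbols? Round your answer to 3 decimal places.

The wait to go from k to k+1 distinct symbols is geometric with mean 8/(8-k).
E[T] = 8/8 + 8/7 + 8/6 + ... + 8/2 + 8/1 = 8·H_{8}.
H_{8} = 2.7179, so E[T] = 21.7429.

21.743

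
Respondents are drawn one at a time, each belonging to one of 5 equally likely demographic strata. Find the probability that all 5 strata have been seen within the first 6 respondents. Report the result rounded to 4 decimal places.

0.1152

By inclusion–exclusion over which strata are missing,
P(all seen) = Σ_{j=0}^{5} (-1)^j C(5,j)((5-j)/5)^6
= 1.00000 - 1.31072 + 0.46656 - 0.04096 + 0.00032 - 0.00000
= 0.11520.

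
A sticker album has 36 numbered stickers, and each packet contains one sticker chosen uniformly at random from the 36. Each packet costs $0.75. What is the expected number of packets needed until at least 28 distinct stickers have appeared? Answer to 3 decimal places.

52.441

With k distinct stickers already seen, the next new one arrives after an expected 36/(36-k) packets.
Sum over k = 0,...,27: E = 36/36 + 36/35 + 36/34 + ... + 36/10 + 36/9 = 52.4413.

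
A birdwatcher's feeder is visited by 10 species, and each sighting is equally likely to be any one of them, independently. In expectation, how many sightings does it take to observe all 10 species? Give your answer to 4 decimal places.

Split into phases: going from k distinct to k+1 distinct takes on average 10/(10-k) sightings.
E[T] = 10/10 + 10/9 + 10/8 + ... + 10/2 + 10/1 = 10·H_{10}.
H_{10} = 2.92897, so E[T] = 29.28968.

29.2897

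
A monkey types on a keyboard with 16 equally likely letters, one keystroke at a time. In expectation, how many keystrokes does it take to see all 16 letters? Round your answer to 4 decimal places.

The wait to go from k to k+1 distinct letters is geometric with mean 16/(16-k).
E[T] = 16/16 + 16/15 + 16/14 + ... + 16/2 + 16/1 = 16·H_{16}.
H_{16} = 3.38073, so E[T] = 54.09166.

54.0917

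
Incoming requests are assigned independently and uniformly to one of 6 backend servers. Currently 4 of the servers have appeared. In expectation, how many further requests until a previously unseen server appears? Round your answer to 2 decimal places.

3.00

The number of requests until the next new server is geometric with success probability 2/6, so its mean is 6/2.
E = 6/2 = 3.000.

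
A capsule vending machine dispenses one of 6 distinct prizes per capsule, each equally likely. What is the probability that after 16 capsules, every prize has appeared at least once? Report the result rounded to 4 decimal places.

Let A_i be the event that prize i is missing after 16 capsules. By inclusion–exclusion on the A_i,
P(all seen) = Σ_{j=0}^{6} (-1)^j C(6,j)((6-j)/6)^16
= 1.00000 - 0.32453 + 0.02284 - 0.00031 + 0.00000 - 0.00000 + 0.00000
= 0.69800.

0.6980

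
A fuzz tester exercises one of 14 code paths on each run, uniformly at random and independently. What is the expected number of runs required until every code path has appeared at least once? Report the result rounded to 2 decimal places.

The wait to go from k to k+1 distinct code paths is geometric with mean 14/(14-k).
E[T] = 14/14 + 14/13 + 14/12 + ... + 14/2 + 14/1 = 14·H_{14}.
H_{14} = 3.252, so E[T] = 45.522.

45.52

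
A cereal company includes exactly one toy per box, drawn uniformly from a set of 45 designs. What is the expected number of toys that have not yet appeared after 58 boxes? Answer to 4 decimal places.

For each toy, P(unseen after 58) = (44/45)^58 = 0.27160.
By linearity of expectation, E[unseen] = 45·(44/45)^58 = 12.22199.

12.2220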